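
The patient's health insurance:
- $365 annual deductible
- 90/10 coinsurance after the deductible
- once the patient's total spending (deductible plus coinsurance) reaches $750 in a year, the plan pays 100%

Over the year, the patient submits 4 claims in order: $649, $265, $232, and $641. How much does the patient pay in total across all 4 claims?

$507.20

Bill 1, $649: deductible takes $365, $284 remains; coinsurance $284 × 10% = $28.40. Cost to patient: $393.40. OOP to date $393.40.
Bill 2, $265: deductible already satisfied, so patient's share is 10% × $265 = $26.50. Patient pays $26.50; OOP now $419.90.
Bill 3, $232: 10% coinsurance on $232 = $23.20. Patient pays $23.20; OOP now $443.10.
Bill 4, $641: deductible already satisfied, so patient's share is 10% × $641 = $64.10. Cost to patient: $64.10. OOP to date $507.20.
Total paid by the patient: $393.40 + $26.50 + $23.20 + $64.10 = $507.20.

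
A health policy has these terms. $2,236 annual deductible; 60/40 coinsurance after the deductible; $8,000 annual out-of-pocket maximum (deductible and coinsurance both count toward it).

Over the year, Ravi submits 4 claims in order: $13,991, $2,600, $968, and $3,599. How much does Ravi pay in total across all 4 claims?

$8,000

#1 ($13,991): $2,236 finishes the deductible; $11,755 goes to coinsurance; coinsurance $11,755 × 40% = $4,702. Patient pays $6,938; OOP now $6,938.
#2 ($2,600): deductible met; 40% of $2,600 = $1,040. Patient pays $1,040; OOP now $7,978.
#3 ($968): deductible met; 40% of $968 = $387.20. OOP would hit $8,365.20 > $8,000, so the cap limits the patient to $8,000 − $7,978 = $22.
#4 ($3,599): deductible met; 40% of $3,599 = $1,439.60. Adding that to $8,000 gives $9,439.60, past the $8,000 cap; patient pays only $8,000 − $8,000 = $0.
Total paid by the patient: $6,938 + $1,040 + $22 + $0 = $8,000.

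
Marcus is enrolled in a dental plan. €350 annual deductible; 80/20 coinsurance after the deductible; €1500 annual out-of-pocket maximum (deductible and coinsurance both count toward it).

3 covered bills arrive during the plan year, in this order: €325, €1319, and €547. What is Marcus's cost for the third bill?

Bill 1, €325: all of it applies to the deductible. Cost to patient: €325. OOP to date €325.
Bill 2, €1319: deductible takes €25, €1294 remains; 20% of €1294 = €258.80. Cost to patient: €283.80. OOP to date €608.80.
Bill 3, €547: deductible already satisfied, so patient's share is 20% × €547 = €109.40. Patient owes €109.40 (running OOP €718.20).

€109.40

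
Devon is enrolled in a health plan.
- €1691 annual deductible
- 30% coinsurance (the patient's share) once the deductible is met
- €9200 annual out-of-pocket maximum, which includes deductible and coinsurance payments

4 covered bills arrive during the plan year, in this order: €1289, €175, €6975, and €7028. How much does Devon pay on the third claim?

€2251.40

Claim 1 — €1289: entire amount goes to the deductible. Patient pays €1289; OOP now €1289.
Claim 2 — €175: fully absorbed by the deductible. Patient pays €175; OOP now €1464.
Claim 3 — €6975: deductible takes €227, €6748 remains; patient's 30% is €2024.40. Cost to patient: €2251.40. OOP to date €3715.40.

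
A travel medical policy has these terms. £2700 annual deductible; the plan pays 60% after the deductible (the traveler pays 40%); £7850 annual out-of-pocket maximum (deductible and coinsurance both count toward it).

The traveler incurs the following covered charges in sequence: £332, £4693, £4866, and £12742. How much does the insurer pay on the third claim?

£2919.60

Bill 1, £332: all of it applies to the deductible. Traveler owes £332 (running OOP £332). Insurer: £332 − £332 = £0.
Bill 2, £4693: £2368 to deductible, leaving £2325; coinsurance £2325 × 40% = £930. Cost to traveler: £3298. OOP to date £3630. Plan pays £4693 − £3298 = £1395.
Bill 3, £4866: deductible met; 40% of £4866 = £1946.40. Cost to traveler: £1946.40. OOP to date £5576.40. Plan pays £4866 − £1946.40 = £2919.60.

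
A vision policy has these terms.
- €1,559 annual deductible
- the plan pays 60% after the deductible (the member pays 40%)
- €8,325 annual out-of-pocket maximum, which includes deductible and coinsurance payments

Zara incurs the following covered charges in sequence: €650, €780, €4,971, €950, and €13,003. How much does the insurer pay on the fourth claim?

€570

Claim 1 — €650: fully absorbed by the deductible. Member owes €650 (running OOP €650). Plan pays €650 − €650 = €0.
Claim 2 — €780: all of it applies to the deductible. Member pays €780; OOP now €1,430. Plan pays €780 − €780 = €0.
Claim 3 — €4,971: €129 to deductible, leaving €4,842; 40% of €4,842 = €1,936.80. Member owes €2,065.80 (running OOP €3,495.80). Plan pays €4,971 − €2,065.80 = €2,905.20.
Claim 4 — €950: deductible met; 40% of €950 = €380. Member pays €380; OOP now €3,875.80. Insurer: €950 − €380 = €570.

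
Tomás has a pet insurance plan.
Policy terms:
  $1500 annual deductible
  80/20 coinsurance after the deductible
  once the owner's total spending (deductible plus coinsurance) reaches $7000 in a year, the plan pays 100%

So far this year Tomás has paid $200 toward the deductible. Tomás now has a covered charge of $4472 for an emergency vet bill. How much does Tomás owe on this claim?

Deductible still to meet: $1500 − $200 = $1300.
The remaining $3172 (= $4472 − $1300) moves to coinsurance.
Coinsurance: $3172 × 20% = $634.40.
Owner responsibility before any cap: $1300 + $634.40 = $1934.40.
Total out-of-pocket so far would be $200 + $1934.40 = $2134.40, below the $7000 cap — no reduction.

$1934.40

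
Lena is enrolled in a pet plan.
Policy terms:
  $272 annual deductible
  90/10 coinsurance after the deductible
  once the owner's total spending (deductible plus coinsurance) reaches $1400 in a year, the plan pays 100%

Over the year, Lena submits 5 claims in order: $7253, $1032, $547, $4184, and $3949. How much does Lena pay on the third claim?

Bill 1, $7253: deductible takes $272, $6981 remains; 10% of $6981 = $698.10. Owner owes $970.10 (running OOP $970.10).
Bill 2, $1032: 10% coinsurance on $1032 = $103.20. Cost to owner: $103.20. OOP to date $1073.30.
Bill 3, $547: deductible met; 10% of $547 = $54.70. Owner pays $54.70; OOP now $1128.

$54.70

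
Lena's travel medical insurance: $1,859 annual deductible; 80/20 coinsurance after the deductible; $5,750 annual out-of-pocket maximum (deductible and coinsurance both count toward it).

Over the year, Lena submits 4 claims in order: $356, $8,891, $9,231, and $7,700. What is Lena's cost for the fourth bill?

Claim 1 ($356): all of it applies to the deductible. Traveler owes $356 (running OOP $356).
Claim 2 ($8,891): $1,503 finishes the deductible; $7,388 goes to coinsurance; 20% of $7,388 = $1,477.60. Traveler pays $2,980.60; OOP now $3,336.60.
Claim 3 ($9,231): 20% coinsurance on $9,231 = $1,846.20. Traveler owes $1,846.20 (running OOP $5,182.80).
Claim 4 ($7,700): deductible met; 20% of $7,700 = $1,540. OOP would hit $6,722.80 > $5,750, so the cap limits the traveler to $5,750 − $5,182.80 = $567.20.

$567.20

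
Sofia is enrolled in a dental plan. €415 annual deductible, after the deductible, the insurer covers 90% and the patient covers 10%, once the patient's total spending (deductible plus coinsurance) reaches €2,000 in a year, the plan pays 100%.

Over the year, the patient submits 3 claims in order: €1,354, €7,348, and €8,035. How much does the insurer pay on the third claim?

€7,278.70

Bill 1, €1,354: deductible takes €415, €939 remains; coinsurance €939 × 10% = €93.90. Cost to patient: €508.90. OOP to date €508.90. Insurer: €1,354 − €508.90 = €845.10.
Bill 2, €7,348: 10% coinsurance on €7,348 = €734.80. Patient pays €734.80; OOP now €1,243.70. Insurer: €7,348 − €734.80 = €6,613.20.
Bill 3, €8,035: deductible already satisfied, so patient's share is 10% × €8,035 = €803.50. Adding that to €1,243.70 gives €2,047.20, past the €2,000 cap; patient pays only €2,000 − €1,243.70 = €756.30. Plan pays €8,035 − €756.30 = €7,278.70.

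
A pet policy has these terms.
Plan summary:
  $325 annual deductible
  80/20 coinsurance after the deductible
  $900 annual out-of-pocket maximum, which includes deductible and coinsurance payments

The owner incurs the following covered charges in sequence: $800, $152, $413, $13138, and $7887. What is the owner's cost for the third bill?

$82.60

#1 ($800): $325 to deductible, leaving $475; 20% of $475 = $95. Owner pays $420; OOP now $420.
#2 ($152): deductible already satisfied, so owner's share is 20% × $152 = $30.40. Owner pays $30.40; OOP now $450.40.
#3 ($413): 20% coinsurance on $413 = $82.60. Cost to owner: $82.60. OOP to date $533.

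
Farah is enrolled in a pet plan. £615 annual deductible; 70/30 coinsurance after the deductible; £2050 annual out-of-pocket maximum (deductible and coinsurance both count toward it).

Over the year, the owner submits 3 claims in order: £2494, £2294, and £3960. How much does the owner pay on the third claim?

Bill 1, £2494: £615 finishes the deductible; £1879 goes to coinsurance; coinsurance £1879 × 30% = £563.70. Owner pays £1178.70; OOP now £1178.70.
Bill 2, £2294: deductible met; 30% of £2294 = £688.20. Cost to owner: £688.20. OOP to date £1866.90.
Bill 3, £3960: 30% coinsurance on £3960 = £1188. Adding that to £1866.90 gives £3054.90, past the £2050 cap; owner pays only £2050 − £1866.90 = £183.10.

£183.10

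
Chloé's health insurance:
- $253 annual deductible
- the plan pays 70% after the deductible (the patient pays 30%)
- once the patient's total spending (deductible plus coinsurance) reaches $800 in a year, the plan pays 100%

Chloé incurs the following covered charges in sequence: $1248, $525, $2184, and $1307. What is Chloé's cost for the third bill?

Bill 1, $1248: $253 finishes the deductible; $995 goes to coinsurance; 30% of $995 = $298.50. Patient owes $551.50 (running OOP $551.50).
Bill 2, $525: 30% coinsurance on $525 = $157.50. Cost to patient: $157.50. OOP to date $709.
Bill 3, $2184: deductible met; 30% of $2184 = $655.20. OOP would hit $1364.20 > $800, so the cap limits the patient to $800 − $709 = $91.

$91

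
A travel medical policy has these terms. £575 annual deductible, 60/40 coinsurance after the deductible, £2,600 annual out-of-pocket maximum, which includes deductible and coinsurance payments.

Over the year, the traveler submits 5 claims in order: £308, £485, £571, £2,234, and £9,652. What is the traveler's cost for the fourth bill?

Claim 1 (£308): all of it applies to the deductible. Traveler owes £308 (running OOP £308).
Claim 2 (£485): deductible takes £267, £218 remains; coinsurance £218 × 40% = £87.20. Traveler owes £354.20 (running OOP £662.20).
Claim 3 (£571): deductible met; 40% of £571 = £228.40. Traveler owes £228.40 (running OOP £890.60).
Claim 4 (£2,234): deductible already satisfied, so traveler's share is 40% × £2,234 = £893.60. Cost to traveler: £893.60. OOP to date £1,784.20.

£893.60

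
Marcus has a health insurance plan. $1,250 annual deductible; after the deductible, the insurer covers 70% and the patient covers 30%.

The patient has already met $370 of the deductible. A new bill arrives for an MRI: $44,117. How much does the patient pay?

Deductible still to meet: $1,250 − $370 = $880.
After the $880 deductible portion, $44,117 − $880 = $43,237 is subject to coinsurance.
Coinsurance: $43,237 × 30% = $12,971.10.
Patient responsibility: $880 + $12,971.10 = $13,851.10.

$13,851.10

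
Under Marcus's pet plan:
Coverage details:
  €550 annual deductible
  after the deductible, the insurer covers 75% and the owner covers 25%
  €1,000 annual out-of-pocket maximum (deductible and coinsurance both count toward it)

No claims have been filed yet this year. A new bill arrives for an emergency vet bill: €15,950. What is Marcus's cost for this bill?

Nothing has been paid toward the €550 deductible, so the first €550 of this charge is applied there.
That leaves €15,950 − €550 = €15,400 for coinsurance.
Coinsurance: €15,400 × 25% = €3,850.
So the owner owes €550 + €3,850 = €4,400 before any cap.
Year-to-date out-of-pocket would reach €0 + €4,400 = €4,400, above the €1,000 maximum, so the owner pays only €1,000 − €0 = €1,000.

€1,000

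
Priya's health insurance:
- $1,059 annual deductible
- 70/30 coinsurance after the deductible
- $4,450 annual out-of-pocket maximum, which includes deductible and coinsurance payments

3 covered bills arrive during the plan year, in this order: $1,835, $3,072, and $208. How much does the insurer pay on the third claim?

#1 ($1,835): $1,059 finishes the deductible; $776 goes to coinsurance; 30% of $776 = $232.80. Patient owes $1,291.80 (running OOP $1,291.80). Insurer: $1,835 − $1,291.80 = $543.20.
#2 ($3,072): 30% coinsurance on $3,072 = $921.60. Patient owes $921.60 (running OOP $2,213.40). Insurer: $3,072 − $921.60 = $2,150.40.
#3 ($208): deductible met; 30% of $208 = $62.40. Patient owes $62.40 (running OOP $2,275.80). Insurer: $208 − $62.40 = $145.60.

$145.60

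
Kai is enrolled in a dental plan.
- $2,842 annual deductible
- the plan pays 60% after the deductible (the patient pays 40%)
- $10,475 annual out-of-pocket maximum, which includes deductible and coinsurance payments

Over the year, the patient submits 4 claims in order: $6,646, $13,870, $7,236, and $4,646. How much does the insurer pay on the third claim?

#1 ($6,646): $2,842 to deductible, leaving $3,804; coinsurance $3,804 × 40% = $1,521.60. Patient owes $4,363.60 (running OOP $4,363.60). Plan pays $6,646 − $4,363.60 = $2,282.40.
#2 ($13,870): 40% coinsurance on $13,870 = $5,548. Cost to patient: $5,548. OOP to date $9,911.60. Insurer: $13,870 − $5,548 = $8,322.
#3 ($7,236): deductible already satisfied, so patient's share is 40% × $7,236 = $2,894.40. OOP would hit $12,806 > $10,475, so the cap limits the patient to $10,475 − $9,911.60 = $563.40. Plan pays $7,236 − $563.40 = $6,672.60.

$6,672.60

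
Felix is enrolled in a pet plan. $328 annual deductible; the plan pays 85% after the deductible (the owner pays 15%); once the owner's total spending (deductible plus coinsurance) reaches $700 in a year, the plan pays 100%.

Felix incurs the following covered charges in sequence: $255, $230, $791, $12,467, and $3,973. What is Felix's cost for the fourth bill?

#1 ($255): all of it applies to the deductible. Cost to owner: $255. OOP to date $255.
#2 ($230): $73 finishes the deductible; $157 goes to coinsurance; coinsurance $157 × 15% = $23.55. Owner owes $96.55 (running OOP $351.55).
#3 ($791): deductible met; 15% of $791 = $118.65. Owner owes $118.65 (running OOP $470.20).
#4 ($12,467): deductible met; 15% of $12,467 = $1,870.05. Adding that to $470.20 gives $2,340.25, past the $700 cap; owner pays only $700 − $470.20 = $229.80.

$229.80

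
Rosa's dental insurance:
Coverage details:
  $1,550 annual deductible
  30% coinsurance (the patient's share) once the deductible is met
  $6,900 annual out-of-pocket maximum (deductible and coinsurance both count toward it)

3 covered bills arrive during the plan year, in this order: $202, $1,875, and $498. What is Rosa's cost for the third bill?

Claim 1 ($202): all of it applies to the deductible. Patient pays $202; OOP now $202.
Claim 2 ($1,875): $1,348 to deductible, leaving $527; patient's 30% is $158.10. Patient owes $1,506.10 (running OOP $1,708.10).
Claim 3 ($498): deductible met; 30% of $498 = $149.40. Cost to patient: $149.40. OOP to date $1,857.50.

$149.40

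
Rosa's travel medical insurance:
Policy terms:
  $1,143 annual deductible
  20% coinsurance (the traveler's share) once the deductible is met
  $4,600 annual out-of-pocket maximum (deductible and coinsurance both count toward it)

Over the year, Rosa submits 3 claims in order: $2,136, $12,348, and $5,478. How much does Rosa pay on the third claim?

Claim 1 ($2,136): $1,143 to deductible, leaving $993; coinsurance $993 × 20% = $198.60. Cost to traveler: $1,341.60. OOP to date $1,341.60.
Claim 2 ($12,348): deductible already satisfied, so traveler's share is 20% × $12,348 = $2,469.60. Cost to traveler: $2,469.60. OOP to date $3,811.20.
Claim 3 ($5,478): deductible already satisfied, so traveler's share is 20% × $5,478 = $1,095.60. That would push OOP to $4,906.80, over the $4,600 cap, so traveler pays $4,600 − $3,811.20 = $788.80.

$788.80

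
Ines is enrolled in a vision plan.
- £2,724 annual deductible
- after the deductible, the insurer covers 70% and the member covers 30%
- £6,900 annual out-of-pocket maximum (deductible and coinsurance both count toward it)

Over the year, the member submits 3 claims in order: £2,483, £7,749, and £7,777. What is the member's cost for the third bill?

Bill 1, £2,483: all of it applies to the deductible. Member owes £2,483 (running OOP £2,483).
Bill 2, £7,749: £241 to deductible, leaving £7,508; 30% of £7,508 = £2,252.40. Member owes £2,493.40 (running OOP £4,976.40).
Bill 3, £7,777: deductible already satisfied, so member's share is 30% × £7,777 = £2,333.10. Adding that to £4,976.40 gives £7,309.50, past the £6,900 cap; member pays only £6,900 − £4,976.40 = £1,923.60.

£1,923.60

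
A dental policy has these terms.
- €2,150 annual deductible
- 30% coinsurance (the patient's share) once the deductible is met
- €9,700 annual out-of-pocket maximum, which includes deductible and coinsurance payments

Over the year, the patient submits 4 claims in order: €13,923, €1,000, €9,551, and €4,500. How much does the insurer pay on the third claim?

Claim 1 (€13,923): deductible takes €2,150, €11,773 remains; patient's 30% is €3,531.90. Patient owes €5,681.90 (running OOP €5,681.90). Plan pays €13,923 − €5,681.90 = €8,241.10.
Claim 2 (€1,000): 30% coinsurance on €1,000 = €300. Cost to patient: €300. OOP to date €5,981.90. Plan pays €1,000 − €300 = €700.
Claim 3 (€9,551): 30% coinsurance on €9,551 = €2,865.30. Patient owes €2,865.30 (running OOP €8,847.20). Plan pays €9,551 − €2,865.30 = €6,685.70.

€6,685.70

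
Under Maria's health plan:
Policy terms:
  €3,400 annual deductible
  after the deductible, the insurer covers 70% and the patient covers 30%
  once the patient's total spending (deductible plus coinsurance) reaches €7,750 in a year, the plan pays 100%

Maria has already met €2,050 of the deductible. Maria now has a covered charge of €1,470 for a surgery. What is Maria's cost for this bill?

Deductible still to meet: €3,400 − €2,050 = €1,350.
The remaining €120 (= €1,470 − €1,350) moves to coinsurance.
Coinsurance: €120 × 30% = €36.
So the patient owes €1,350 + €36 = €1,386 before any cap.
Total out-of-pocket so far would be €2,050 + €1,386 = €3,436, below the €7,750 cap — no reduction.

€1,386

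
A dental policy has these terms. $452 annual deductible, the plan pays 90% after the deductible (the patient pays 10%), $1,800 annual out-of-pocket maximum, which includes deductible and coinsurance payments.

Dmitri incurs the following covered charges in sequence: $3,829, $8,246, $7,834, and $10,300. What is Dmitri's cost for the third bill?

#1 ($3,829): deductible takes $452, $3,377 remains; coinsurance $3,377 × 10% = $337.70. Patient owes $789.70 (running OOP $789.70).
#2 ($8,246): deductible already satisfied, so patient's share is 10% × $8,246 = $824.60. Cost to patient: $824.60. OOP to date $1,614.30.
#3 ($7,834): deductible met; 10% of $7,834 = $783.40. Adding that to $1,614.30 gives $2,397.70, past the $1,800 cap; patient pays only $1,800 − $1,614.30 = $185.70.

$185.70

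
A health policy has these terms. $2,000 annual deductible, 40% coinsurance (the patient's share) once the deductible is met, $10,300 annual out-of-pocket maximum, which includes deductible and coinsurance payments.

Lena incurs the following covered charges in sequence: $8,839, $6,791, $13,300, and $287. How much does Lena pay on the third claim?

Bill 1, $8,839: $2,000 finishes the deductible; $6,839 goes to coinsurance; patient's 40% is $2,735.60. Patient owes $4,735.60 (running OOP $4,735.60).
Bill 2, $6,791: deductible met; 40% of $6,791 = $2,716.40. Patient pays $2,716.40; OOP now $7,452.
Bill 3, $13,300: 40% coinsurance on $13,300 = $5,320. OOP would hit $12,772 > $10,300, so the cap limits the patient to $10,300 − $7,452 = $2,848.

$2,848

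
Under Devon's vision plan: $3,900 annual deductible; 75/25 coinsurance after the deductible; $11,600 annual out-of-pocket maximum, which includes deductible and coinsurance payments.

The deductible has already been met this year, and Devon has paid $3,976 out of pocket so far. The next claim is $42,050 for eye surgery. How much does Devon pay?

$7,624

With the deductible met, the entire $42,050 is subject to coinsurance.
Coinsurance: $42,050 × 25% = $10,512.50.
Year-to-date out-of-pocket would reach $3,976 + $10,512.50 = $14,488.50, above the $11,600 maximum, so the member pays only $11,600 − $3,976 = $7,624.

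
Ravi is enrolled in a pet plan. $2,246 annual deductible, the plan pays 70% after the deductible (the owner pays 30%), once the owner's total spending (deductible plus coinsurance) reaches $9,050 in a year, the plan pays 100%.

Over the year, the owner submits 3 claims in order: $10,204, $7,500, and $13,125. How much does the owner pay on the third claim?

$2,166.60

Bill 1, $10,204: deductible takes $2,246, $7,958 remains; owner's 30% is $2,387.40. Owner owes $4,633.40 (running OOP $4,633.40).
Bill 2, $7,500: deductible already satisfied, so owner's share is 30% × $7,500 = $2,250. Cost to owner: $2,250. OOP to date $6,883.40.
Bill 3, $13,125: 30% coinsurance on $13,125 = $3,937.50. Adding that to $6,883.40 gives $10,820.90, past the $9,050 cap; owner pays only $9,050 − $6,883.40 = $2,166.60.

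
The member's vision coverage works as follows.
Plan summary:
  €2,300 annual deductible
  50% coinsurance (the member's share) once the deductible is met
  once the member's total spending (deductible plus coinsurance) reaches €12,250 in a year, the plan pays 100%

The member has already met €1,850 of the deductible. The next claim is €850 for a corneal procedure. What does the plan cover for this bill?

€200

€1,850 of the €2,300 deductible is already met, leaving €450.
That leaves €850 − €450 = €400 for coinsurance.
Coinsurance: €400 × 50% = €200.
That puts the member's cost at €450 + €200 = €650 before any cap.
Total out-of-pocket so far would be €1,850 + €650 = €2,500, below the €12,250 cap — no reduction.
Insurer pays the balance: €850 − €650 = €200.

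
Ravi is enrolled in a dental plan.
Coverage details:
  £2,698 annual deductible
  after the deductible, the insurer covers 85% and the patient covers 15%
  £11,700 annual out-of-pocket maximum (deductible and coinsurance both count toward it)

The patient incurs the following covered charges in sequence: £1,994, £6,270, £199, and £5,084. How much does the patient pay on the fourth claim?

Bill 1, £1,994: entire amount goes to the deductible. Patient owes £1,994 (running OOP £1,994).
Bill 2, £6,270: £704 to deductible, leaving £5,566; 15% of £5,566 = £834.90. Patient owes £1,538.90 (running OOP £3,532.90).
Bill 3, £199: deductible already satisfied, so patient's share is 15% × £199 = £29.85. Patient owes £29.85 (running OOP £3,562.75).
Bill 4, £5,084: deductible met; 15% of £5,084 = £762.60. Patient owes £762.60 (running OOP £4,325.35).

£762.60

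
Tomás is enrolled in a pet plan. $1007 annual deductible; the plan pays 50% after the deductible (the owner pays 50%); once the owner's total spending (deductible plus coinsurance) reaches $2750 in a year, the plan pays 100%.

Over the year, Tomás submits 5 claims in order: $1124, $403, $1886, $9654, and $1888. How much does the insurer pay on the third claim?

$943

Claim 1 — $1124: $1007 to deductible, leaving $117; 50% of $117 = $58.50. Cost to owner: $1065.50. OOP to date $1065.50. Plan pays $1124 − $1065.50 = $58.50.
Claim 2 — $403: deductible already satisfied, so owner's share is 50% × $403 = $201.50. Cost to owner: $201.50. OOP to date $1267. Plan pays $403 − $201.50 = $201.50.
Claim 3 — $1886: deductible met; 50% of $1886 = $943. Owner pays $943; OOP now $2210. Insurer: $1886 − $943 = $943.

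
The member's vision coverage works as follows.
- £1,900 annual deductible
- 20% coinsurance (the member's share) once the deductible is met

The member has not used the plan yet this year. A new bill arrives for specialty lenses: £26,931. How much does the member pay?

£6,906.20

The full £1,900 deductible is still open; £1,900 of this bill applies to it.
That leaves £26,931 − £1,900 = £25,031 for coinsurance.
Coinsurance: £25,031 × 20% = £5,006.20.
That puts the member's cost at £1,900 + £5,006.20 = £6,906.20.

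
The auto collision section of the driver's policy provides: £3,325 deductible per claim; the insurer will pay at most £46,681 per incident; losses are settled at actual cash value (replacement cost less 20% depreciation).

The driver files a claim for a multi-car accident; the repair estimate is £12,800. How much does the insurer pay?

£6,915

At 20% depreciation, ACV = £12,800 − £2,560 = £10,240.
Less the £3,325 deductible: £10,240 − £3,325 = £6,915.
That's under the £46,681 cap, so the insurer reimburses the full £6,915.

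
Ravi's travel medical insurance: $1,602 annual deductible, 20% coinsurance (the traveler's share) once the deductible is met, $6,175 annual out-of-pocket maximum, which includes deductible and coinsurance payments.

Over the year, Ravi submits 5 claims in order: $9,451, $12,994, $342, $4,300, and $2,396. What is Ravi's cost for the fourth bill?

$336

#1 ($9,451): $1,602 to deductible, leaving $7,849; 20% of $7,849 = $1,569.80. Cost to traveler: $3,171.80. OOP to date $3,171.80.
#2 ($12,994): deductible met; 20% of $12,994 = $2,598.80. Traveler owes $2,598.80 (running OOP $5,770.60).
#3 ($342): deductible met; 20% of $342 = $68.40. Traveler pays $68.40; OOP now $5,839.
#4 ($4,300): 20% coinsurance on $4,300 = $860. OOP would hit $6,699 > $6,175, so the cap limits the traveler to $6,175 − $5,839 = $336.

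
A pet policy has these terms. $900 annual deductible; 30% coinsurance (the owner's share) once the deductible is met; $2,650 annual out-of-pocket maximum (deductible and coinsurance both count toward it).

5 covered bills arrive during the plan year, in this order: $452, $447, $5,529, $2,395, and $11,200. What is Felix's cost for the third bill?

$1,659.40

Claim 1 — $452: entire amount goes to the deductible. Owner owes $452 (running OOP $452).
Claim 2 — $447: entire amount goes to the deductible. Owner pays $447; OOP now $899.
Claim 3 — $5,529: $1 to deductible, leaving $5,528; 30% of $5,528 = $1,658.40. Owner pays $1,659.40; OOP now $2,558.40.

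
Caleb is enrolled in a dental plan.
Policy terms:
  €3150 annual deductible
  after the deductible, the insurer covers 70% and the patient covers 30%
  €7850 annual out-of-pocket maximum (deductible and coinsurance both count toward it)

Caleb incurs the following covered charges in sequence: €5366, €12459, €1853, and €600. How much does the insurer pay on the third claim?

€1555.50

Claim 1 (€5366): €3150 to deductible, leaving €2216; coinsurance €2216 × 30% = €664.80. Patient pays €3814.80; OOP now €3814.80. Insurer: €5366 − €3814.80 = €1551.20.
Claim 2 (€12459): 30% coinsurance on €12459 = €3737.70. Cost to patient: €3737.70. OOP to date €7552.50. Insurer: €12459 − €3737.70 = €8721.30.
Claim 3 (€1853): deductible already satisfied, so patient's share is 30% × €1853 = €555.90. Adding that to €7552.50 gives €8108.40, past the €7850 cap; patient pays only €7850 − €7552.50 = €297.50. Insurer: €1853 − €297.50 = €1555.50.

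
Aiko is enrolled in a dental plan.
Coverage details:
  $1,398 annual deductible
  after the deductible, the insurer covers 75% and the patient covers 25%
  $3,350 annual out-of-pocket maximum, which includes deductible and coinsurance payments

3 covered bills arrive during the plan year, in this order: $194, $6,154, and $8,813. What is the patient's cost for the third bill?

$714.50

Claim 1 — $194: entire amount goes to the deductible. Cost to patient: $194. OOP to date $194.
Claim 2 — $6,154: $1,204 finishes the deductible; $4,950 goes to coinsurance; 25% of $4,950 = $1,237.50. Patient owes $2,441.50 (running OOP $2,635.50).
Claim 3 — $8,813: deductible already satisfied, so patient's share is 25% × $8,813 = $2,203.25. OOP would hit $4,838.75 > $3,350, so the cap limits the patient to $3,350 − $2,635.50 = $714.50.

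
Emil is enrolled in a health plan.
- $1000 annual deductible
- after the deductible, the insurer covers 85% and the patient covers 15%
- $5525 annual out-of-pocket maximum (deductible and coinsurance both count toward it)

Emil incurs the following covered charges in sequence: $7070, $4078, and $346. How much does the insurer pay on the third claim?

$294.10

Claim 1 ($7070): $1000 to deductible, leaving $6070; coinsurance $6070 × 15% = $910.50. Cost to patient: $1910.50. OOP to date $1910.50. Insurer: $7070 − $1910.50 = $5159.50.
Claim 2 ($4078): deductible met; 15% of $4078 = $611.70. Patient owes $611.70 (running OOP $2522.20). Plan pays $4078 − $611.70 = $3466.30.
Claim 3 ($346): 15% coinsurance on $346 = $51.90. Patient owes $51.90 (running OOP $2574.10). Insurer: $346 − $51.90 = $294.10.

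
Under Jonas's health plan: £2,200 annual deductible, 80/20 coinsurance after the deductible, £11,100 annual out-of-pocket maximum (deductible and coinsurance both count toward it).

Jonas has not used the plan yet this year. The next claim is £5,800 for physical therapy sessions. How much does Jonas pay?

The full £2,200 deductible is still open; £2,200 of this bill applies to it.
The remaining £3,600 (= £5,800 − £2,200) moves to coinsurance.
Coinsurance: £3,600 × 20% = £720.
Patient responsibility before any cap: £2,200 + £720 = £2,920.
Cumulative spending £0 + £2,920 = £2,920 stays under the £11,100 maximum.

£2,920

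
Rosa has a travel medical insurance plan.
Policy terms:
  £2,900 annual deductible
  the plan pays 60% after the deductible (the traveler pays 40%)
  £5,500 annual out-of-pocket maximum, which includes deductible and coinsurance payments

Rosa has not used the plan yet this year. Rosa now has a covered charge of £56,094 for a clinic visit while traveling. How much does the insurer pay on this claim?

£50,594

The full £2,900 deductible is still open; £2,900 of this bill applies to it.
That leaves £56,094 − £2,900 = £53,194 for coinsurance.
Traveler's 40% share of £53,194 is £21,277.60.
So the traveler owes £2,900 + £21,277.60 = £24,177.60 before any cap.
That would bring total out-of-pocket to £24,177.60, past the £5,500 cap. The traveler is capped at £5,500 − £0 = £5,500 on this claim.
The insurer covers the remainder: £56,094 − £5,500 = £50,594.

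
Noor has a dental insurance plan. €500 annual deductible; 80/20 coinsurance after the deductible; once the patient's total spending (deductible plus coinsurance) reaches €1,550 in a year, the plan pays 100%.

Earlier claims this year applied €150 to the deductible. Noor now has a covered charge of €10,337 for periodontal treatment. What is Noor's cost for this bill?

€1,400

Remaining deductible: €500 − €150 = €350.
After the €350 deductible portion, €10,337 − €350 = €9,987 is subject to coinsurance.
Patient's 20% share of €9,987 is €1,997.40.
So the patient owes €350 + €1,997.40 = €2,347.40 before any cap.
That would bring total out-of-pocket to €2,497.40, past the €1,550 cap. The patient is capped at €1,550 − €150 = €1,400 on this claim.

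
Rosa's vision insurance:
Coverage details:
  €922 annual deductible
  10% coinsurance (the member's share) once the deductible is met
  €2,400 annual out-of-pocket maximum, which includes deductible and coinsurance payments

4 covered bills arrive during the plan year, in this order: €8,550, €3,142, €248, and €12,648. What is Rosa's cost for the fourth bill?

€376.20

#1 (€8,550): deductible takes €922, €7,628 remains; 10% of €7,628 = €762.80. Member pays €1,684.80; OOP now €1,684.80.
#2 (€3,142): deductible already satisfied, so member's share is 10% × €3,142 = €314.20. Member pays €314.20; OOP now €1,999.
#3 (€248): 10% coinsurance on €248 = €24.80. Member owes €24.80 (running OOP €2,023.80).
#4 (€12,648): deductible met; 10% of €12,648 = €1,264.80. That would push OOP to €3,288.60, over the €2,400 cap, so member pays €2,400 − €2,023.80 = €376.20.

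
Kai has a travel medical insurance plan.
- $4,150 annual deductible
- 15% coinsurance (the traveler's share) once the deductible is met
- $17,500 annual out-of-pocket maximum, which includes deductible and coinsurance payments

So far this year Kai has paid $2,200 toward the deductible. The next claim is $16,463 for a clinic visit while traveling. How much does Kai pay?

$2,200 of the $4,150 deductible is already met, leaving $1,950.
That leaves $16,463 − $1,950 = $14,513 for coinsurance.
Traveler's 15% share of $14,513 is $2,176.95.
So the traveler owes $1,950 + $2,176.95 = $4,126.95 before any cap.
Total out-of-pocket so far would be $2,200 + $4,126.95 = $6,326.95, below the $17,500 cap — no reduction.

$4,126.95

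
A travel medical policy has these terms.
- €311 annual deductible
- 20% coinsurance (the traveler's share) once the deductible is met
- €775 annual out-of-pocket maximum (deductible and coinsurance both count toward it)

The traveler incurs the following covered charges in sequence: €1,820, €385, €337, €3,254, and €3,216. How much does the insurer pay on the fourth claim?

€3,236.20

#1 (€1,820): €311 to deductible, leaving €1,509; 20% of €1,509 = €301.80. Traveler owes €612.80 (running OOP €612.80). Plan pays €1,820 − €612.80 = €1,207.20.
#2 (€385): deductible met; 20% of €385 = €77. Traveler pays €77; OOP now €689.80. Insurer: €385 − €77 = €308.
#3 (€337): deductible met; 20% of €337 = €67.40. Cost to traveler: €67.40. OOP to date €757.20. Plan pays €337 − €67.40 = €269.60.
#4 (€3,254): 20% coinsurance on €3,254 = €650.80. OOP would hit €1,408 > €775, so the cap limits the traveler to €775 − €757.20 = €17.80. Insurer: €3,254 − €17.80 = €3,236.20.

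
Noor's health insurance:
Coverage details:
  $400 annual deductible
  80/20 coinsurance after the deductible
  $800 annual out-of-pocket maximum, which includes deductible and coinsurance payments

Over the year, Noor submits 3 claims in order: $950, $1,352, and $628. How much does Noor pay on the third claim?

#1 ($950): deductible takes $400, $550 remains; coinsurance $550 × 20% = $110. Cost to patient: $510. OOP to date $510.
#2 ($1,352): 20% coinsurance on $1,352 = $270.40. Cost to patient: $270.40. OOP to date $780.40.
#3 ($628): deductible already satisfied, so patient's share is 20% × $628 = $125.60. OOP would hit $906 > $800, so the cap limits the patient to $800 − $780.40 = $19.60.

$19.60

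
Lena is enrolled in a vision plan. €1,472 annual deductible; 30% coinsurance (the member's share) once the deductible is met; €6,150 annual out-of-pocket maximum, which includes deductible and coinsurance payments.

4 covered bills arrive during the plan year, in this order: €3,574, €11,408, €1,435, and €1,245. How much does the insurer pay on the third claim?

Bill 1, €3,574: €1,472 finishes the deductible; €2,102 goes to coinsurance; member's 30% is €630.60. Member pays €2,102.60; OOP now €2,102.60. Plan pays €3,574 − €2,102.60 = €1,471.40.
Bill 2, €11,408: deductible met; 30% of €11,408 = €3,422.40. Member pays €3,422.40; OOP now €5,525. Plan pays €11,408 − €3,422.40 = €7,985.60.
Bill 3, €1,435: deductible met; 30% of €1,435 = €430.50. Member owes €430.50 (running OOP €5,955.50). Plan pays €1,435 − €430.50 = €1,004.50.

€1,004.50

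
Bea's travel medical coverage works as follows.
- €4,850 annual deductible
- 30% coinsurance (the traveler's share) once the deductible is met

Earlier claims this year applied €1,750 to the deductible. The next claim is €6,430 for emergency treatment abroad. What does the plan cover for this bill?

€2,331

€1,750 of the €4,850 deductible is already met, leaving €3,100.
That leaves €6,430 − €3,100 = €3,330 for coinsurance.
Coinsurance: €3,330 × 30% = €999.
Traveler responsibility: €3,100 + €999 = €4,099.
Insurer pays the balance: €6,430 − €4,099 = €2,331.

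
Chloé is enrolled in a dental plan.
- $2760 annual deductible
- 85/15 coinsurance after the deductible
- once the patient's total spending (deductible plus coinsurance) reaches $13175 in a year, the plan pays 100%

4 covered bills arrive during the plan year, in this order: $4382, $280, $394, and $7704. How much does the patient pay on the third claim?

#1 ($4382): deductible takes $2760, $1622 remains; coinsurance $1622 × 15% = $243.30. Cost to patient: $3003.30. OOP to date $3003.30.
#2 ($280): deductible already satisfied, so patient's share is 15% × $280 = $42. Cost to patient: $42. OOP to date $3045.30.
#3 ($394): deductible already satisfied, so patient's share is 15% × $394 = $59.10. Patient owes $59.10 (running OOP $3104.40).

$59.10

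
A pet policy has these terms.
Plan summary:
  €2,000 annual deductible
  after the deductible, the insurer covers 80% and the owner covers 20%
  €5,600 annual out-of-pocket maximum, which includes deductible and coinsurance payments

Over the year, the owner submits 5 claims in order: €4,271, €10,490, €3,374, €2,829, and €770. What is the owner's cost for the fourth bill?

€373

#1 (€4,271): €2,000 to deductible, leaving €2,271; coinsurance €2,271 × 20% = €454.20. Owner pays €2,454.20; OOP now €2,454.20.
#2 (€10,490): deductible already satisfied, so owner's share is 20% × €10,490 = €2,098. Owner owes €2,098 (running OOP €4,552.20).
#3 (€3,374): deductible met; 20% of €3,374 = €674.80. Owner pays €674.80; OOP now €5,227.
#4 (€2,829): deductible met; 20% of €2,829 = €565.80. OOP would hit €5,792.80 > €5,600, so the cap limits the owner to €5,600 − €5,227 = €373.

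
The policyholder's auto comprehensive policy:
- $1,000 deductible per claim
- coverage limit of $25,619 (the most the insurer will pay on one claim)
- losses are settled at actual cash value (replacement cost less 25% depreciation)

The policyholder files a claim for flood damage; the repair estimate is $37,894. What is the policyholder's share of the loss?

$12,275

Actual cash value after 25% depreciation: $37,894 × 75% = $28,420.50.
Subtract the deductible: $28,420.50 − $1,000 = $27,420.50.
The $25,619 per-incident cap binds; insurer pays $25,619.
Out of pocket: $37,894 − $25,619 = $12,275.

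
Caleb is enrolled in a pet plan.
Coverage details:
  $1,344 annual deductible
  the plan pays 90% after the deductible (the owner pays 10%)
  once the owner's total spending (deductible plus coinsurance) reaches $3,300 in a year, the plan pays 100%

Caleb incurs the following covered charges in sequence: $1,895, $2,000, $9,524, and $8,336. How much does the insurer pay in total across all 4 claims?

Bill 1, $1,895: $1,344 finishes the deductible; $551 goes to coinsurance; coinsurance $551 × 10% = $55.10. Cost to owner: $1,399.10. OOP to date $1,399.10. Plan pays $1,895 − $1,399.10 = $495.90.
Bill 2, $2,000: 10% coinsurance on $2,000 = $200. Owner pays $200; OOP now $1,599.10. Insurer: $2,000 − $200 = $1,800.
Bill 3, $9,524: 10% coinsurance on $9,524 = $952.40. Owner pays $952.40; OOP now $2,551.50. Insurer: $9,524 − $952.40 = $8,571.60.
Bill 4, $8,336: deductible met; 10% of $8,336 = $833.60. That would push OOP to $3,385.10, over the $3,300 cap, so owner pays $3,300 − $2,551.50 = $748.50. Insurer: $8,336 − $748.50 = $7,587.50.
Insurer total = bills − owner's total = $21,755 − $3,300 = $18,455.

$18,455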